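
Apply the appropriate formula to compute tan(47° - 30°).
tan(47° - 30°) = (tan 47° - tan 30°)/(1 + tan 47° tan 30°) = 0.3057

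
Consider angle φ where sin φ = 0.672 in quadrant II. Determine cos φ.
cos φ = ±√(1 - sin²φ) = -0.7406 (negative in QII)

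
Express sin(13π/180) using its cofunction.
sin(13π/180) = cos(π/2 - 13π/180) = cos(77π/180)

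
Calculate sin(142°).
sin(142°) = 0.6157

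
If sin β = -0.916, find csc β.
csc β = 1/sin β = -1.092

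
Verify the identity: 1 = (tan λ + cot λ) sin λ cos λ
RHS = (sin λ/cos λ + cos λ/sin λ) sin λ cos λ = ((sin²λ + cos²λ)/(sin λ cos λ)) · sin λ cos λ = sin²λ + cos²λ = 1 = LHS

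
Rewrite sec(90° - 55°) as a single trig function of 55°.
sec(90° - 55°) = csc(55°)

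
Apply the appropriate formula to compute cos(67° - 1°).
cos(67° - 1°) = cos 67° cos 1° + sin 67° sin 1° = 0.4067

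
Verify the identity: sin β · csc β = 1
LHS = sin β · (1/sin β) = 1 = RHS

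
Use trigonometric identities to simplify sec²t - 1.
sec²t - 1 = tan²t (using Pythagorean identity)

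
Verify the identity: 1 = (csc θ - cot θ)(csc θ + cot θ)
RHS = csc²θ - cot²θ = (1 + cot²θ) - cot²θ = 1 = LHS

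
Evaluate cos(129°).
cos(129°) = -0.6293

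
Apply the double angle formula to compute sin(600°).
sin(600°) = 2 sin 300° cos 300° = -√3/2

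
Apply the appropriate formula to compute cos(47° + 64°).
cos(47° + 64°) = cos 47° cos 64° - sin 47° sin 64° = -0.3584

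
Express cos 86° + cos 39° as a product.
cos 86° + cos 39° = 2 cos(62.5°) cos(23.5°)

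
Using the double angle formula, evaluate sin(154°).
sin(154°) = 2 sin 77° cos 77° = 0.4384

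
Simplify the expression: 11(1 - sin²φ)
11(1 - sin²φ) = 11(cos²φ) (using Pythagorean identity)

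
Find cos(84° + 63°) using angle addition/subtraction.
cos(84° + 63°) = cos 84° cos 63° - sin 84° sin 63° = -0.8387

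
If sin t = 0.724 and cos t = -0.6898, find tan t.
tan t = sin t / cos t = -1.05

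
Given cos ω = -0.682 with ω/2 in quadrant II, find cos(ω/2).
cos(ω/2) = ±√((1 + cos ω)/2); negative since ω/2 ∈ QII, so cos(ω/2) = -0.3987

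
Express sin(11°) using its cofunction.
sin(11°) = cos(90° - 11°) = cos(79°)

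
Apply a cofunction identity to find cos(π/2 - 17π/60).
cos(π/2 - 17π/60) = sin(17π/60) = 0.7771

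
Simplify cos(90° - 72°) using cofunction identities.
cos(90° - 72°) = sin(72°)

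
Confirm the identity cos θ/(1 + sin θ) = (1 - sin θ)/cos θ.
RHS = (1 - sin θ)(1 + sin θ) / (cos θ(1 + sin θ)) = (1 - sin²θ) / (cos θ(1 + sin θ)) = cos²θ / (cos θ(1 + sin θ)) = cos θ/(1 + sin θ) = LHS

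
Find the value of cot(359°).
cot(359°) = -57.29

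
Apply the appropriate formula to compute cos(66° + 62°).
cos(66° + 62°) = cos 66° cos 62° - sin 66° sin 62° = -0.6157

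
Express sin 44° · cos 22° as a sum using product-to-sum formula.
sin 44° cos 22° = (1/2)[sin(44°+22°) + sin(44°-22°)]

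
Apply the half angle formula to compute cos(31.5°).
cos(31.5°) = √((1 + cos 63°)/2) = 0.8526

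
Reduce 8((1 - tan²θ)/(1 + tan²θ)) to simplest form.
8((1 - tan²θ)/(1 + tan²θ)) = 8(cos(2θ)) (using Double angle)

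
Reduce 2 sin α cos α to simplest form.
2 sin α cos α = sin(2α) (using Double angle)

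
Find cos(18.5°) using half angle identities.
cos(18.5°) = √((1 + cos 37°)/2) = 0.9483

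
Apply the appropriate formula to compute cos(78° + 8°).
cos(78° + 8°) = cos 78° cos 8° - sin 78° sin 8° = 0.06976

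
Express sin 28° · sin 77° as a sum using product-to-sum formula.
sin 28° sin 77° = (1/2)[cos(28°-77°) - cos(28°+77°)]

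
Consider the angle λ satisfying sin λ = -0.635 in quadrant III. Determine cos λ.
cos λ = ±√(1 - sin²λ) = -0.7725 (negative in QIII)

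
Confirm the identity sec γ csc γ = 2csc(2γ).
RHS = 2/sin(2γ) = 2/(2 sin γ cos γ) = 1/(sin γ cos γ) = (1/cos γ)(1/sin γ) = sec γ csc γ = LHS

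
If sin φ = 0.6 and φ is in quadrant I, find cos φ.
cos φ = 0.8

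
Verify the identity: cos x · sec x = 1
LHS = cos x · (1/cos x) = 1 = RHS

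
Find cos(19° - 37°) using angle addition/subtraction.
cos(19° - 37°) = cos 19° cos 37° + sin 19° sin 37° = 0.9511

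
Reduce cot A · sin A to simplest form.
cot A · sin A = cos A (using Quotient identity)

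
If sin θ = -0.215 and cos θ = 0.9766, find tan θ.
tan θ = sin θ / cos θ = -0.2202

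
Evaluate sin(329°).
sin(329°) = -0.515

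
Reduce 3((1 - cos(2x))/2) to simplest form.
3((1 - cos(2x))/2) = 3(sin²x) (using Power reduction)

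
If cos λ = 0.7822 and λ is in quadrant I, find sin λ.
sin λ = 0.623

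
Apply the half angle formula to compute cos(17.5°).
cos(17.5°) = √((1 + cos 35°)/2) = 0.9537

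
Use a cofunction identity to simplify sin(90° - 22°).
sin(90° - 22°) = cos(22°)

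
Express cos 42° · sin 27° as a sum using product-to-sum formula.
cos 42° sin 27° = (1/2)[sin(42°+27°) - sin(42°-27°)]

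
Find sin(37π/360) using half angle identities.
sin(37π/360) = √((1 - cos 37π/180)/2) = 0.3173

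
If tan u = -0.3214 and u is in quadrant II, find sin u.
sin u = 0.306 (using tan²u + 1 = sec²u)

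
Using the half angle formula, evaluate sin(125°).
sin(125°) = √((1 - cos 250°)/2) = 0.8192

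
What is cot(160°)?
cot(160°) = -2.747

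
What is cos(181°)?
cos(181°) = -0.9998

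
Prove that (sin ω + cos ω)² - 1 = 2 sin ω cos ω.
LHS = sin²ω + 2 sin ω cos ω + cos²ω - 1 = (sin²ω + cos²ω) + 2 sin ω cos ω - 1 = 1 + 2 sin ω cos ω - 1 = 2 sin ω cos ω = RHS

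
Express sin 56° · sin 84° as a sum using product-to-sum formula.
sin 56° sin 84° = (1/2)[cos(56°-84°) - cos(56°+84°)]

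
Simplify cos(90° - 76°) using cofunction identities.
cos(90° - 76°) = sin(76°)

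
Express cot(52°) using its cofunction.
cot(52°) = tan(90° - 52°) = tan(38°)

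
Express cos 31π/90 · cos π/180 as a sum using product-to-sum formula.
cos 31π/90 cos π/180 = (1/2)[cos(31π/90-π/180) + cos(31π/90+π/180)]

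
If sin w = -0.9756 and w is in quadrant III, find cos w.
cos w = -0.2196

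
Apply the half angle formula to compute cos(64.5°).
cos(64.5°) = √((1 + cos 129°)/2) = 0.4305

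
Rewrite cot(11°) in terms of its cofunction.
cot(11°) = tan(90° - 11°) = tan(79°)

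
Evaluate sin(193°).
sin(193°) = -0.225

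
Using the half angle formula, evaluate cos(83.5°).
cos(83.5°) = √((1 + cos 167°)/2) = 0.1132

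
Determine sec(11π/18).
sec(11π/18) = -2.924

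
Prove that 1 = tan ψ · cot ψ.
RHS = (sin ψ/cos ψ) · (cos ψ/sin ψ) = 1 = LHS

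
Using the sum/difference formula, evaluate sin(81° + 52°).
sin(81° + 52°) = sin 81° cos 52° + cos 81° sin 52° = 0.7314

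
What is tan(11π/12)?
tan(11π/12) = -(2-√3)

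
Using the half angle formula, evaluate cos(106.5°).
cos(106.5°) = -√((1 + cos 213°)/2) = -0.284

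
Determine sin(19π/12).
sin(19π/12) = -(√6+√2)/4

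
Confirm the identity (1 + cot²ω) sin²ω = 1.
LHS = csc²ω · sin²ω = (1/sin²ω) · sin²ω = 1 = RHS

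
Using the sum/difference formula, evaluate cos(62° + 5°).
cos(62° + 5°) = cos 62° cos 5° - sin 62° sin 5° = 0.3907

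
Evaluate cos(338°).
cos(338°) = 0.9272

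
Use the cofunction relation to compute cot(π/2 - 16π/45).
cot(π/2 - 16π/45) = tan(16π/45) = 2.05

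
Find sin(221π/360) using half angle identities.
sin(221π/360) = √((1 - cos 221π/180)/2) = 0.9367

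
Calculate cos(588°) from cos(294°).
cos(588°) = cos²294° - sin²294° = -0.6691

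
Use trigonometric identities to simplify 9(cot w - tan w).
9(cot w - tan w) = 9(2 cot(2w)) (using Double angle)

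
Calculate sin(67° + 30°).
sin(67° + 30°) = sin 67° cos 30° + cos 67° sin 30° = 0.9925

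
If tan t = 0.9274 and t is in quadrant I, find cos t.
cos t = 0.7332 (using tan²t + 1 = sec²t)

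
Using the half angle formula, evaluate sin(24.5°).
sin(24.5°) = √((1 - cos 49°)/2) = 0.4147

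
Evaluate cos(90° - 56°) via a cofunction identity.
cos(90° - 56°) = sin(56°) = 0.829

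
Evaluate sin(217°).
sin(217°) = -0.6018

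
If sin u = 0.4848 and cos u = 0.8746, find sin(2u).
sin(2u) = 2 sin u cos u = 0.848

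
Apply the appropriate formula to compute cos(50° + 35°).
cos(50° + 35°) = cos 50° cos 35° - sin 50° sin 35° = 0.08716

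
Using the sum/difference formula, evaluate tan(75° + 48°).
tan(75° + 48°) = (tan 75° + tan 48°)/(1 - tan 75° tan 48°) = -1.54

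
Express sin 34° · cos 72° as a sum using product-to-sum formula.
sin 34° cos 72° = (1/2)[sin(34°+72°) + sin(34°-72°)]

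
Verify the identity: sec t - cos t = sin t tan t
LHS = 1/cos t - cos t = (1 - cos²t)/cos t = sin²t/cos t = sin t · (sin t/cos t) = sin t tan t = RHS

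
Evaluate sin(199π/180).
sin(199π/180) = -0.3256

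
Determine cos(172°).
cos(172°) = -0.9903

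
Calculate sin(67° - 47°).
sin(67° - 47°) = sin 67° cos 47° - cos 67° sin 47° = 0.342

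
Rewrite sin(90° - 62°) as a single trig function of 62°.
sin(90° - 62°) = cos(62°)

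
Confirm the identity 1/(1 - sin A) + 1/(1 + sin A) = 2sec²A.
LHS = [(1 + sin A) + (1 - sin A)] / [(1 - sin A)(1 + sin A)] = 2/(1 - sin²A) = 2/cos²A = 2sec²A = RHS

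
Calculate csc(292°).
csc(292°) = -1.079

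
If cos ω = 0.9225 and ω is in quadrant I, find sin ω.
sin ω = 0.386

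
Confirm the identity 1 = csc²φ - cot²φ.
RHS = 1/sin²φ - cos²φ/sin²φ = (1 - cos²φ)/sin²φ = sin²φ/sin²φ = 1 = LHS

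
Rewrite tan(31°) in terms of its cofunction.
tan(31°) = cot(90° - 31°) = cot(59°)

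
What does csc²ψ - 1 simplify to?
csc²ψ - 1 = cot²ψ (using Pythagorean identity)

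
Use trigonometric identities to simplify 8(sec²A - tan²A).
8(sec²A - tan²A) = 8 (using Pythagorean identity)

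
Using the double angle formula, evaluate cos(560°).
cos(560°) = cos²280° - sin²280° = -0.9397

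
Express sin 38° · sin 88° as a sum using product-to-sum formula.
sin 38° sin 88° = (1/2)[cos(38°-88°) - cos(38°+88°)]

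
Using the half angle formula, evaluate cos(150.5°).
cos(150.5°) = -√((1 + cos 301°)/2) = -0.8704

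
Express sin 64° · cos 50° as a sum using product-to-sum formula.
sin 64° cos 50° = (1/2)[sin(64°+50°) + sin(64°-50°)]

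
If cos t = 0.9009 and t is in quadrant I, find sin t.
sin t = 0.434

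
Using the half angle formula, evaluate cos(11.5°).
cos(11.5°) = √((1 + cos 23°)/2) = 0.9799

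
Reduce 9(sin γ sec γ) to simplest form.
9(sin γ sec γ) = 9(tan γ) (using Reciprocal + quotient)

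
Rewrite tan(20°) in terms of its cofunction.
tan(20°) = cot(90° - 20°) = cot(70°)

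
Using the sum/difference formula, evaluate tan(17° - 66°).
tan(17° - 66°) = (tan 17° - tan 66°)/(1 + tan 17° tan 66°) = -1.15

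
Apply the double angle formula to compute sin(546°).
sin(546°) = 2 sin 273° cos 273° = -0.1045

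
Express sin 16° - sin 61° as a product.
sin 16° - sin 61° = 2 cos(38.5°) sin(-22.5°)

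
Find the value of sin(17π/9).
sin(17π/9) = -0.342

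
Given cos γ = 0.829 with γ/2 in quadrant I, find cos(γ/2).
cos(γ/2) = ±√((1 + cos γ)/2); positive since γ/2 ∈ QI, so cos(γ/2) = 0.9563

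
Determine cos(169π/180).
cos(169π/180) = -0.9816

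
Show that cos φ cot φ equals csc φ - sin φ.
RHS = 1/sin φ - sin φ = (1 - sin²φ)/sin φ = cos²φ/sin φ = cos φ · (cos φ/sin φ) = cos φ cot φ = LHS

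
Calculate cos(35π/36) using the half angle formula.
cos(35π/36) = -√((1 + cos 35π/18)/2) = -0.9962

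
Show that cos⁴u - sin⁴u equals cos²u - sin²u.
LHS = (cos²u - sin²u)(cos²u + sin²u) = (cos²u - sin²u) · 1 = cos²u - sin²u = RHS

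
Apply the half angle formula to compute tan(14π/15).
tan(14π/15) = sin 28π/15 / (1 + cos 28π/15) = -0.2126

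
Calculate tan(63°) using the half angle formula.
tan(63°) = sin 126° / (1 + cos 126°) = 1.963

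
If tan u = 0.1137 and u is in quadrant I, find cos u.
cos u = 0.9936 (using tan²u + 1 = sec²u)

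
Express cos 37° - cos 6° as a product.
cos 37° - cos 6° = -2 sin(21.5°) sin(15.5°)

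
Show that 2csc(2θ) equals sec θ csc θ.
LHS = 2/sin(2θ) = 2/(2 sin θ cos θ) = 1/(sin θ cos θ) = (1/cos θ)(1/sin θ) = sec θ csc θ = RHS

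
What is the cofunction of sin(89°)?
sin(89°) = cos(90° - 89°) = cos(1°)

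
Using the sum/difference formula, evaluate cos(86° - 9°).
cos(86° - 9°) = cos 86° cos 9° + sin 86° sin 9° = 0.225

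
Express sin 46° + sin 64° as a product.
sin 46° + sin 64° = 2 sin(55°) cos(-9°)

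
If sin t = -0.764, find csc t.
csc t = 1/sin t = -1.309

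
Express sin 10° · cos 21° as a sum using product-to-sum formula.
sin 10° cos 21° = (1/2)[sin(10°+21°) + sin(10°-21°)]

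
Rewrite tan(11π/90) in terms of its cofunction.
tan(11π/90) = cot(π/2 - 11π/90) = cot(17π/45)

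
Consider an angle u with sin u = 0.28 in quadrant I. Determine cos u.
cos u = √(1 - sin²u) = 0.96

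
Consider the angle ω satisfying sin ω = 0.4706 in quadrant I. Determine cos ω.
cos ω = √(1 - sin²ω) = 0.8823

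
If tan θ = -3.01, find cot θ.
cot θ = 1/tan θ = -0.3322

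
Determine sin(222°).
sin(222°) = -0.6691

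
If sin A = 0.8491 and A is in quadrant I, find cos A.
cos A = 0.5282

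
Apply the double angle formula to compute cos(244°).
cos(244°) = cos²122° - sin²122° = -0.4384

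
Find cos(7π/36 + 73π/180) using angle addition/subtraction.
cos(7π/36 + 73π/180) = cos 7π/36 cos 73π/180 - sin 7π/36 sin 73π/180 = -0.309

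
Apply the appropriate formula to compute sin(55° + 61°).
sin(55° + 61°) = sin 55° cos 61° + cos 55° sin 61° = 0.8988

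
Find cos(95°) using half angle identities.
cos(95°) = -√((1 + cos 190°)/2) = -0.08716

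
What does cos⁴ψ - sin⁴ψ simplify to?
cos⁴ψ - sin⁴ψ = cos(2ψ) (using Factoring + double angle)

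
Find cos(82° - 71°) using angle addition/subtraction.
cos(82° - 71°) = cos 82° cos 71° + sin 82° sin 71° = 0.9816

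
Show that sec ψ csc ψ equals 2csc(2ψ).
RHS = 2/sin(2ψ) = 2/(2 sin ψ cos ψ) = 1/(sin ψ cos ψ) = (1/cos ψ)(1/sin ψ) = sec ψ csc ψ = LHS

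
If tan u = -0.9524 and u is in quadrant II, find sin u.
sin u = 0.6897 (using tan²u + 1 = sec²u)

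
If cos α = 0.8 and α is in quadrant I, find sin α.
sin α = 0.6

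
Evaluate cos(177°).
cos(177°) = -0.9986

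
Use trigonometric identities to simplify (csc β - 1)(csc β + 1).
(csc β - 1)(csc β + 1) = cot²β (using Diff. of squares)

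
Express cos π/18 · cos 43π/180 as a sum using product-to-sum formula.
cos π/18 cos 43π/180 = (1/2)[cos(π/18-43π/180) + cos(π/18+43π/180)]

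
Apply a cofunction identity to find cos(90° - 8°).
cos(90° - 8°) = sin(8°) = 0.1392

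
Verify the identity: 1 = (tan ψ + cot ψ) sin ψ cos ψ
RHS = (sin ψ/cos ψ + cos ψ/sin ψ) sin ψ cos ψ = ((sin²ψ + cos²ψ)/(sin ψ cos ψ)) · sin ψ cos ψ = sin²ψ + cos²ψ = 1 = LHS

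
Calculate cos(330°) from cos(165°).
cos(330°) = cos²165° - sin²165° = √3/2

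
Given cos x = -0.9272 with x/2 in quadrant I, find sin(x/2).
sin(x/2) = ±√((1 - cos x)/2); positive since x/2 ∈ QI, so sin(x/2) = 0.9816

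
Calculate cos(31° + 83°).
cos(31° + 83°) = cos 31° cos 83° - sin 31° sin 83° = -0.4067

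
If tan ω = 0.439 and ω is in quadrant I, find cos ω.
cos ω = 0.9157 (using tan²ω + 1 = sec²ω)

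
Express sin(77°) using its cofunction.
sin(77°) = cos(90° - 77°) = cos(13°)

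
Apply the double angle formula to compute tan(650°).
tan(650°) = 2 tan 325° / (1 - tan²325°) = -2.747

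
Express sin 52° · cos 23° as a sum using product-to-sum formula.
sin 52° cos 23° = (1/2)[sin(52°+23°) + sin(52°-23°)]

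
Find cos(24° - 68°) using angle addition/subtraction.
cos(24° - 68°) = cos 24° cos 68° + sin 24° sin 68° = 0.7193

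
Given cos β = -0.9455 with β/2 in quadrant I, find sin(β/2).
sin(β/2) = ±√((1 - cos β)/2); positive since β/2 ∈ QI, so sin(β/2) = 0.9863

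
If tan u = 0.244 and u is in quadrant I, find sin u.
sin u = 0.237 (using tan²u + 1 = sec²u)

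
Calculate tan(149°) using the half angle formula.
tan(149°) = sin 298° / (1 + cos 298°) = -0.6009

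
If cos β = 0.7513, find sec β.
sec β = 1/cos β = 1.331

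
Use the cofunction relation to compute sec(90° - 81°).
sec(90° - 81°) = csc(81°) = 1.012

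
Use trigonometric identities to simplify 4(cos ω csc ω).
4(cos ω csc ω) = 4(cot ω) (using Reciprocal + quotient)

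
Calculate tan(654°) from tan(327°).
tan(654°) = 2 tan 327° / (1 - tan²327°) = -2.246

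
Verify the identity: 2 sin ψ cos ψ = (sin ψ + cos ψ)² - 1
RHS = sin²ψ + 2 sin ψ cos ψ + cos²ψ - 1 = (sin²ψ + cos²ψ) + 2 sin ψ cos ψ - 1 = 1 + 2 sin ψ cos ψ - 1 = 2 sin ψ cos ψ = LHS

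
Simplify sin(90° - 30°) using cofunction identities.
sin(90° - 30°) = cos(30°)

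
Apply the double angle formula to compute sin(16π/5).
sin(16π/5) = 2 sin 8π/5 cos 8π/5 = -0.5878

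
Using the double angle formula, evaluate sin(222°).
sin(222°) = 2 sin 111° cos 111° = -0.6691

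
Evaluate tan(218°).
tan(218°) = 0.7813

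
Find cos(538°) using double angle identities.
cos(538°) = cos²269° - sin²269° = -0.9994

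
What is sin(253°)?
sin(253°) = -0.9563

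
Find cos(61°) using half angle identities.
cos(61°) = √((1 + cos 122°)/2) = 0.4848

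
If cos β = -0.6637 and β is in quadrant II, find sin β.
sin β = 0.748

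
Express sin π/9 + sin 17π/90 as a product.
sin π/9 + sin 17π/90 = 2 sin(3π/20) cos(-7π/180)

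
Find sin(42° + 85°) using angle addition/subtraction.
sin(42° + 85°) = sin 42° cos 85° + cos 42° sin 85° = 0.7986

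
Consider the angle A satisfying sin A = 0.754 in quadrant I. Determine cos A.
cos A = √(1 - sin²A) = 0.6569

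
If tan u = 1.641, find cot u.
cot u = 1/tan u = 0.6094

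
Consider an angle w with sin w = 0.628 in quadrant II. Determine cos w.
cos w = ±√(1 - sin²w) = -0.7782 (negative in QII)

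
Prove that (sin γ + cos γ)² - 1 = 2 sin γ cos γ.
LHS = sin²γ + 2 sin γ cos γ + cos²γ - 1 = (sin²γ + cos²γ) + 2 sin γ cos γ - 1 = 1 + 2 sin γ cos γ - 1 = 2 sin γ cos γ = RHS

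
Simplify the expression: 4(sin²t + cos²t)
4(sin²t + cos²t) = 4 (using Pythagorean identity)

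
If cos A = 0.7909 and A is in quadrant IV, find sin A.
sin A = -0.6119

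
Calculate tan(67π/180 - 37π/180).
tan(67π/180 - 37π/180) = (tan 67π/180 - tan 37π/180)/(1 + tan 67π/180 tan 37π/180) = √3/3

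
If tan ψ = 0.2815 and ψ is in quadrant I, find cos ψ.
cos ψ = 0.9626 (using tan²ψ + 1 = sec²ψ)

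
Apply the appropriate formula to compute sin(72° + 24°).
sin(72° + 24°) = sin 72° cos 24° + cos 72° sin 24° = 0.9945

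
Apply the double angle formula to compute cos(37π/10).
cos(37π/10) = cos²37π/20 - sin²37π/20 = 0.5878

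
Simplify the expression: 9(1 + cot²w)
9(1 + cot²w) = 9(csc²w) (using Pythagorean identity)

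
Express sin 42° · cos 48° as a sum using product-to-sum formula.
sin 42° cos 48° = (1/2)[sin(42°+48°) + sin(42°-48°)]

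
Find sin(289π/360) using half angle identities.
sin(289π/360) = √((1 - cos 289π/180)/2) = 0.5807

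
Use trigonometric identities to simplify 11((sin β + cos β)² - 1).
11((sin β + cos β)² - 1) = 11(sin(2β)) (using Pythagorean + double angle)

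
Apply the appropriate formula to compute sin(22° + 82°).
sin(22° + 82°) = sin 22° cos 82° + cos 22° sin 82° = 0.9703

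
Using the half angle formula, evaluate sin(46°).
sin(46°) = √((1 - cos 92°)/2) = 0.7193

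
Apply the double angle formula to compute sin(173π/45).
sin(173π/45) = 2 sin 173π/90 cos 173π/90 = -0.4695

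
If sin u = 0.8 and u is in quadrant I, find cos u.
cos u = 0.6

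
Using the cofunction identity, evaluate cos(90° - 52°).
cos(90° - 52°) = sin(52°) = 0.788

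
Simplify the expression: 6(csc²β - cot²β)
6(csc²β - cot²β) = 6 (using Pythagorean identity)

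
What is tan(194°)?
tan(194°) = 0.2493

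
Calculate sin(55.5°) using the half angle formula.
sin(55.5°) = √((1 - cos 111°)/2) = 0.8241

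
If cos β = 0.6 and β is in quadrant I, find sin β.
sin β = 0.8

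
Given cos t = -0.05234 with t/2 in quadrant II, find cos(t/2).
cos(t/2) = ±√((1 + cos t)/2); negative since t/2 ∈ QII, so cos(t/2) = -0.6884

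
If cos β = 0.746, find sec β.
sec β = 1/cos β = 1.34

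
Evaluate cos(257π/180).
cos(257π/180) = -0.225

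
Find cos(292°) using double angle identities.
cos(292°) = 1 - 2sin²146° = 0.3746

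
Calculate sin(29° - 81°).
sin(29° - 81°) = sin 29° cos 81° - cos 29° sin 81° = -0.788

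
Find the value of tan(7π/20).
tan(7π/20) = 1.963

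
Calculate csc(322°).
csc(322°) = -1.624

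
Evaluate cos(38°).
cos(38°) = 0.788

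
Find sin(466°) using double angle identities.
sin(466°) = 2 sin 233° cos 233° = 0.9613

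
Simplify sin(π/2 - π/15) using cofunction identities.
sin(π/2 - π/15) = cos(π/15)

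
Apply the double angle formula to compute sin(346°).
sin(346°) = 2 sin 173° cos 173° = -0.2419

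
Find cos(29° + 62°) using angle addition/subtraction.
cos(29° + 62°) = cos 29° cos 62° - sin 29° sin 62° = -0.01745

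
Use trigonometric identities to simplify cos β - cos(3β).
cos β - cos(3β) = 2 sin(2β) sin β (using Sum-to-product)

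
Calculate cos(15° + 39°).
cos(15° + 39°) = cos 15° cos 39° - sin 15° sin 39° = 0.5878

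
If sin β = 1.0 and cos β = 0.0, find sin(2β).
sin(2β) = 2 sin β cos β = 0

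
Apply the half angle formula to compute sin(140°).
sin(140°) = √((1 - cos 280°)/2) = 0.6428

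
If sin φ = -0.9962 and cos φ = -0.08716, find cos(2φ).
cos(2φ) = cos²φ - sin²φ = -0.9848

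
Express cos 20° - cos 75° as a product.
cos 20° - cos 75° = -2 sin(47.5°) sin(-27.5°)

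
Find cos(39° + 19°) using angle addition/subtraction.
cos(39° + 19°) = cos 39° cos 19° - sin 39° sin 19° = 0.5299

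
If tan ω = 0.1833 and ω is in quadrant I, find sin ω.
sin ω = 0.1803 (using tan²ω + 1 = sec²ω)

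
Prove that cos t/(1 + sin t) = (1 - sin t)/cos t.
RHS = (1 - sin t)(1 + sin t) / (cos t(1 + sin t)) = (1 - sin²t) / (cos t(1 + sin t)) = cos²t / (cos t(1 + sin t)) = cos t/(1 + sin t) = LHS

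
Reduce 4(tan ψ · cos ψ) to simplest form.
4(tan ψ · cos ψ) = 4(sin ψ) (using Quotient identity)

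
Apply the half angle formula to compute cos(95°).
cos(95°) = -√((1 + cos 190°)/2) = -0.08716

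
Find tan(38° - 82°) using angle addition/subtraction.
tan(38° - 82°) = (tan 38° - tan 82°)/(1 + tan 38° tan 82°) = -0.9657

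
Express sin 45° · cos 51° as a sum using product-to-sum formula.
sin 45° cos 51° = (1/2)[sin(45°+51°) + sin(45°-51°)]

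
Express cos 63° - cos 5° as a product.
cos 63° - cos 5° = -2 sin(34°) sin(29°)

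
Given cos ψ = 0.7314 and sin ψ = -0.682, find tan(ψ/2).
tan(ψ/2) = sin ψ / (1 + cos ψ) = -0.3939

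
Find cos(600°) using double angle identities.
cos(600°) = cos²300° - sin²300° = -1/2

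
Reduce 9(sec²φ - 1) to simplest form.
9(sec²φ - 1) = 9(tan²φ) (using Pythagorean identity)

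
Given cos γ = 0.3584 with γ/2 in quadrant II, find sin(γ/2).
sin(γ/2) = ±√((1 - cos γ)/2); positive since γ/2 ∈ QII, so sin(γ/2) = 0.5664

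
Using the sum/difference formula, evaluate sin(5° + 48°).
sin(5° + 48°) = sin 5° cos 48° + cos 5° sin 48° = 0.7986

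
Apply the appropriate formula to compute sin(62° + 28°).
sin(62° + 28°) = sin 62° cos 28° + cos 62° sin 28° = 1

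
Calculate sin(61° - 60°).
sin(61° - 60°) = sin 61° cos 60° - cos 61° sin 60° = 0.01745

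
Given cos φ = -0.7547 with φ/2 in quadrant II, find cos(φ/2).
cos(φ/2) = ±√((1 + cos φ)/2); negative since φ/2 ∈ QII, so cos(φ/2) = -0.3502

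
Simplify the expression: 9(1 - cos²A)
9(1 - cos²A) = 9(sin²A) (using Pythagorean identity)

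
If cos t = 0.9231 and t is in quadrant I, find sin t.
sin t = 0.3846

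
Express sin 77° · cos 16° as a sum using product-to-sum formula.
sin 77° cos 16° = (1/2)[sin(77°+16°) + sin(77°-16°)]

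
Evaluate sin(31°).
sin(31°) = 0.515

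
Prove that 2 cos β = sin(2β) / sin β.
RHS = 2 sin β cos β / sin β = 2 cos β = LHS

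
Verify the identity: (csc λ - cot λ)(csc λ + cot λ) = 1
LHS = csc²λ - cot²λ = (1 + cot²λ) - cot²λ = 1 = RHS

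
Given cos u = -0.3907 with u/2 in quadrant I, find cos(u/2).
cos(u/2) = ±√((1 + cos u)/2); positive since u/2 ∈ QI, so cos(u/2) = 0.552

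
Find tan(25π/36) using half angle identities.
tan(25π/36) = sin 25π/18 / (1 + cos 25π/18) = -1.428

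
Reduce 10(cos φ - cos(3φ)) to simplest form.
10(cos φ - cos(3φ)) = 10(2 sin(2φ) sin φ) (using Sum-to-product)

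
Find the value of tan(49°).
tan(49°) = 1.15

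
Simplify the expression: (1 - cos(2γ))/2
(1 - cos(2γ))/2 = sin²γ (using Power reduction)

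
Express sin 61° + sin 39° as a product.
sin 61° + sin 39° = 2 sin(50°) cos(11°)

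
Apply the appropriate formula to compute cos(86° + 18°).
cos(86° + 18°) = cos 86° cos 18° - sin 86° sin 18° = -0.2419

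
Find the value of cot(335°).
cot(335°) = -2.145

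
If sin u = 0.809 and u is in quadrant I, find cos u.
cos u = 0.5878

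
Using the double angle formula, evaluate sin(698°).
sin(698°) = 2 sin 349° cos 349° = -0.3746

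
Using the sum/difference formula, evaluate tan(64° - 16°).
tan(64° - 16°) = (tan 64° - tan 16°)/(1 + tan 64° tan 16°) = 1.111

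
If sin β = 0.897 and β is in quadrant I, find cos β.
cos β = 0.442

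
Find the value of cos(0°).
cos(0°) = 1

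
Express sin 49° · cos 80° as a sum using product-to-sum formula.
sin 49° cos 80° = (1/2)[sin(49°+80°) + sin(49°-80°)]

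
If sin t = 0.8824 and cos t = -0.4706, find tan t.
tan t = sin t / cos t = -1.875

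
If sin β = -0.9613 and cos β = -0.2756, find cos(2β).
cos(2β) = cos²β - sin²β = -0.8481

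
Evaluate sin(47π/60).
sin(47π/60) = 0.6293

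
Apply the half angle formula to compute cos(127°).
cos(127°) = -√((1 + cos 254°)/2) = -0.6018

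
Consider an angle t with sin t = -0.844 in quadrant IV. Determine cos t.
cos t = √(1 - sin²t) = 0.5363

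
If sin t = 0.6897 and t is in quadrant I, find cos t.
cos t = 0.7241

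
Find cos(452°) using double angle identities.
cos(452°) = 1 - 2sin²226° = -0.0349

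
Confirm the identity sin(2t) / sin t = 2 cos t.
LHS = 2 sin t cos t / sin t = 2 cos t = RHS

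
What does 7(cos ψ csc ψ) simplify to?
7(cos ψ csc ψ) = 7(cot ψ) (using Reciprocal + quotient)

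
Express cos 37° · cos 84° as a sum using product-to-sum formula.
cos 37° cos 84° = (1/2)[cos(37°-84°) + cos(37°+84°)]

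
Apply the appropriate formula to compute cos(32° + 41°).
cos(32° + 41°) = cos 32° cos 41° - sin 32° sin 41° = 0.2924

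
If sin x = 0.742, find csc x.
csc x = 1/sin x = 1.348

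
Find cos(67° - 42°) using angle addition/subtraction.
cos(67° - 42°) = cos 67° cos 42° + sin 67° sin 42° = 0.9063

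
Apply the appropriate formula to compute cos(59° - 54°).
cos(59° - 54°) = cos 59° cos 54° + sin 59° sin 54° = 0.9962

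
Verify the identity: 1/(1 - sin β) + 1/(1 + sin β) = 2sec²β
LHS = [(1 + sin β) + (1 - sin β)] / [(1 - sin β)(1 + sin β)] = 2/(1 - sin²β) = 2/cos²β = 2sec²β = RHS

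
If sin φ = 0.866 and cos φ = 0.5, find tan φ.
tan φ = sin φ / cos φ = 1.732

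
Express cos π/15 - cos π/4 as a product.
cos π/15 - cos π/4 = -2 sin(19π/120) sin(-11π/120)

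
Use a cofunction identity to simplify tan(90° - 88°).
tan(90° - 88°) = cot(88°)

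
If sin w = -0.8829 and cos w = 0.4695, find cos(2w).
cos(2w) = cos²w - sin²w = -0.5591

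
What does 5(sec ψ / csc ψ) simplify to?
5(sec ψ / csc ψ) = 5(tan ψ) (using Reciprocal identities)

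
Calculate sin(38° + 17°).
sin(38° + 17°) = sin 38° cos 17° + cos 38° sin 17° = 0.8192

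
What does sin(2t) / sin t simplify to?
sin(2t) / sin t = 2 cos t (using Double angle)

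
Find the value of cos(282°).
cos(282°) = 0.2079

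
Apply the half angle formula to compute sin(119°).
sin(119°) = √((1 - cos 238°)/2) = 0.8746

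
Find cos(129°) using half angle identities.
cos(129°) = -√((1 + cos 258°)/2) = -0.6293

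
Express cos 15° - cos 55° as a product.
cos 15° - cos 55° = -2 sin(35°) sin(-20°)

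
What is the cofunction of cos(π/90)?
cos(π/90) = sin(π/2 - π/90) = sin(22π/45)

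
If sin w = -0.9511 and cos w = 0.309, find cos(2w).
cos(2w) = cos²w - sin²w = -0.8091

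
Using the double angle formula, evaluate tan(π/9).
tan(π/9) = 2 tan π/18 / (1 - tan²π/18) = 0.364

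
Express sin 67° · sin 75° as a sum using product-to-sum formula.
sin 67° sin 75° = (1/2)[cos(67°-75°) - cos(67°+75°)]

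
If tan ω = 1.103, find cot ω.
cot ω = 1/tan ω = 0.9066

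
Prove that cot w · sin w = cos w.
LHS = (cos w/sin w) · sin w = cos w = RHS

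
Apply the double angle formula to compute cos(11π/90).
cos(11π/90) = 2cos²11π/180 - 1 = 0.9272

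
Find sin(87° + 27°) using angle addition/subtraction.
sin(87° + 27°) = sin 87° cos 27° + cos 87° sin 27° = 0.9135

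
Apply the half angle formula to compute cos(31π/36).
cos(31π/36) = -√((1 + cos 31π/18)/2) = -0.9063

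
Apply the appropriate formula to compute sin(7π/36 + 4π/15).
sin(7π/36 + 4π/15) = sin 7π/36 cos 4π/15 + cos 7π/36 sin 4π/15 = 0.9925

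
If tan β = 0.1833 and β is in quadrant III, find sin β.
sin β = -0.1803 (using tan²β + 1 = sec²β)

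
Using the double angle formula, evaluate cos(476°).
cos(476°) = 2cos²238° - 1 = -0.4384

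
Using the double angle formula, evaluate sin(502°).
sin(502°) = 2 sin 251° cos 251° = 0.6157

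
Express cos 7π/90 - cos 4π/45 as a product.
cos 7π/90 - cos 4π/45 = -2 sin(π/12) sin(-π/180)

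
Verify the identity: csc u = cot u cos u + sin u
RHS = cos²u/sin u + sin u = (cos²u + sin²u)/sin u = 1/sin u = csc u = LHS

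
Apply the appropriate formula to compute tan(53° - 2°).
tan(53° - 2°) = (tan 53° - tan 2°)/(1 + tan 53° tan 2°) = 1.235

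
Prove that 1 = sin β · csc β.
RHS = sin β · (1/sin β) = 1 = LHS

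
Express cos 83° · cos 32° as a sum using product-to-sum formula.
cos 83° cos 32° = (1/2)[cos(83°-32°) + cos(83°+32°)]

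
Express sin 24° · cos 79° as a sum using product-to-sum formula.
sin 24° cos 79° = (1/2)[sin(24°+79°) + sin(24°-79°)]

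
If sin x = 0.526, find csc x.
csc x = 1/sin x = 1.901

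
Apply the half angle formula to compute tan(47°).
tan(47°) = sin 94° / (1 + cos 94°) = 1.072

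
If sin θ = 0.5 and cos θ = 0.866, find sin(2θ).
sin(2θ) = 2 sin θ cos θ = 0.866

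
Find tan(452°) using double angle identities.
tan(452°) = 2 tan 226° / (1 - tan²226°) = -28.64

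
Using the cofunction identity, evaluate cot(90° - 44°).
cot(90° - 44°) = tan(44°) = 0.9657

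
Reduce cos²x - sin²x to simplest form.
cos²x - sin²x = cos(2x) (using Double angle)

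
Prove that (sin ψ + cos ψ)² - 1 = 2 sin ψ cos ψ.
LHS = sin²ψ + 2 sin ψ cos ψ + cos²ψ - 1 = (sin²ψ + cos²ψ) + 2 sin ψ cos ψ - 1 = 1 + 2 sin ψ cos ψ - 1 = 2 sin ψ cos ψ = RHS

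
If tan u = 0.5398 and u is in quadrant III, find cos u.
cos u = -0.88 (using tan²u + 1 = sec²u)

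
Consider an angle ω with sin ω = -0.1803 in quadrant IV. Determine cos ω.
cos ω = √(1 - sin²ω) = 0.9836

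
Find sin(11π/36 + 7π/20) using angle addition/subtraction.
sin(11π/36 + 7π/20) = sin 11π/36 cos 7π/20 + cos 11π/36 sin 7π/20 = 0.8829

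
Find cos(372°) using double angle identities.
cos(372°) = cos²186° - sin²186° = 0.9781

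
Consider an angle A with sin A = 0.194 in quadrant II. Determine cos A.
cos A = ±√(1 - sin²A) = -0.981 (negative in QII)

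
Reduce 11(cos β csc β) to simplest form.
11(cos β csc β) = 11(cot β) (using Reciprocal + quotient)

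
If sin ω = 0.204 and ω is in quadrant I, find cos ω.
cos ω = 0.979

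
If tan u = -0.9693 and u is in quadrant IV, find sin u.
sin u = -0.696 (using tan²u + 1 = sec²u)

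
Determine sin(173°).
sin(173°) = 0.1219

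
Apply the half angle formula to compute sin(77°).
sin(77°) = √((1 - cos 154°)/2) = 0.9744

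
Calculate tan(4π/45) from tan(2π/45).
tan(4π/45) = 2 tan 2π/45 / (1 - tan²2π/45) = 0.2867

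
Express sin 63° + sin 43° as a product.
sin 63° + sin 43° = 2 sin(53°) cos(10°)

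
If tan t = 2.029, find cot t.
cot t = 1/tan t = 0.4929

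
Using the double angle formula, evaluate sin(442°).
sin(442°) = 2 sin 221° cos 221° = 0.9903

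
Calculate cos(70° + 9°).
cos(70° + 9°) = cos 70° cos 9° - sin 70° sin 9° = 0.1908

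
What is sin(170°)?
sin(170°) = 0.1736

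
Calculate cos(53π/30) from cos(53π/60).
cos(53π/30) = cos²53π/60 - sin²53π/60 = 0.7431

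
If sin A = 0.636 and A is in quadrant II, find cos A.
cos A = -0.7717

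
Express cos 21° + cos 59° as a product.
cos 21° + cos 59° = 2 cos(40°) cos(-19°)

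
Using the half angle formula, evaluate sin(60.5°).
sin(60.5°) = √((1 - cos 121°)/2) = 0.8704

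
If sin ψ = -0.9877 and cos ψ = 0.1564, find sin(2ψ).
sin(2ψ) = 2 sin ψ cos ψ = -0.309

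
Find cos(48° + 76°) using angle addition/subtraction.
cos(48° + 76°) = cos 48° cos 76° - sin 48° sin 76° = -0.5592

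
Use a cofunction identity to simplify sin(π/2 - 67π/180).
sin(π/2 - 67π/180) = cos(67π/180)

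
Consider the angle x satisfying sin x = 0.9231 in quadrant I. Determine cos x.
cos x = √(1 - sin²x) = 0.3846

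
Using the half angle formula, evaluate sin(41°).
sin(41°) = √((1 - cos 82°)/2) = 0.6561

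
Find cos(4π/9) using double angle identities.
cos(4π/9) = cos²2π/9 - sin²2π/9 = 0.1736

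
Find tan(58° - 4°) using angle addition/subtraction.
tan(58° - 4°) = (tan 58° - tan 4°)/(1 + tan 58° tan 4°) = 1.376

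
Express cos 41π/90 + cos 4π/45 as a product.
cos 41π/90 + cos 4π/45 = 2 cos(49π/180) cos(11π/60)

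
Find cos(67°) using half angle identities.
cos(67°) = √((1 + cos 134°)/2) = 0.3907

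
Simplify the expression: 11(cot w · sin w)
11(cot w · sin w) = 11(cos w) (using Quotient identity)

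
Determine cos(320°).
cos(320°) = 0.766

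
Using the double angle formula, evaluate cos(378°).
cos(378°) = cos²189° - sin²189° = 0.9511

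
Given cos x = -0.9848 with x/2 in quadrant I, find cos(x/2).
cos(x/2) = ±√((1 + cos x)/2); positive since x/2 ∈ QI, so cos(x/2) = 0.08718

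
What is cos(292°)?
cos(292°) = 0.3746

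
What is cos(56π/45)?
cos(56π/45) = -0.7193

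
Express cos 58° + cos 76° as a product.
cos 58° + cos 76° = 2 cos(67°) cos(-9°)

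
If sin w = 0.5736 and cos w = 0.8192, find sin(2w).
sin(2w) = 2 sin w cos w = 0.9398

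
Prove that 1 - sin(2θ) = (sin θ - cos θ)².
RHS = sin²θ - 2 sin θ cos θ + cos²θ = (sin²θ + cos²θ) - 2 sin θ cos θ = 1 - sin(2θ) = LHS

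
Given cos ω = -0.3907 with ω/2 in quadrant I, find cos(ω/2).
cos(ω/2) = ±√((1 + cos ω)/2); positive since ω/2 ∈ QI, so cos(ω/2) = 0.552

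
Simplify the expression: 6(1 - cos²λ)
6(1 - cos²λ) = 6(sin²λ) (using Pythagorean identity)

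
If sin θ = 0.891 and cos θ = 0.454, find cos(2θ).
cos(2θ) = cos²θ - sin²θ = -0.5878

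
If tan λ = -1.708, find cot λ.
cot λ = 1/tan λ = -0.5855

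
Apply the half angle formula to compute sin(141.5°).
sin(141.5°) = √((1 - cos 283°)/2) = 0.6225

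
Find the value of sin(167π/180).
sin(167π/180) = 0.225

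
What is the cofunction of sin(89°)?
sin(89°) = cos(90° - 89°) = cos(1°)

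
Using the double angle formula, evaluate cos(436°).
cos(436°) = cos²218° - sin²218° = 0.2419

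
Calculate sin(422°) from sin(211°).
sin(422°) = 2 sin 211° cos 211° = 0.8829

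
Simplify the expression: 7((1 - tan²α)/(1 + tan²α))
7((1 - tan²α)/(1 + tan²α)) = 7(cos(2α)) (using Double angle)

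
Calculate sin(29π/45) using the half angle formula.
sin(29π/45) = √((1 - cos 58π/45)/2) = 0.8988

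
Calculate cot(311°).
cot(311°) = -0.8693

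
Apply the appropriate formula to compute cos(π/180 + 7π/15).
cos(π/180 + 7π/15) = cos π/180 cos 7π/15 - sin π/180 sin 7π/15 = 0.08716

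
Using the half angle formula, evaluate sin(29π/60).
sin(29π/60) = √((1 - cos 29π/30)/2) = 0.9986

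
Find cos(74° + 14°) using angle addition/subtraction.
cos(74° + 14°) = cos 74° cos 14° - sin 74° sin 14° = 0.0349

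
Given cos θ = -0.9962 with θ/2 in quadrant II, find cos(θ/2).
cos(θ/2) = ±√((1 + cos θ)/2); negative since θ/2 ∈ QII, so cos(θ/2) = -0.04359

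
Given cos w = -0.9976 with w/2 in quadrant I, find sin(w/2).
sin(w/2) = ±√((1 - cos w)/2); positive since w/2 ∈ QI, so sin(w/2) = 0.9994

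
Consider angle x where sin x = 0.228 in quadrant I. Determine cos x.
cos x = √(1 - sin²x) = 0.9737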